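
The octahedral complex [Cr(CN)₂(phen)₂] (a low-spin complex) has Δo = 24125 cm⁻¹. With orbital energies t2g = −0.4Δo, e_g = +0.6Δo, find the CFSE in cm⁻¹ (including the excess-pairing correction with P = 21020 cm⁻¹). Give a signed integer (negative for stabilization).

-17580

Ligand charges: 2×(-1) from CN⁻ and 2×(+0) from phen sum to -2; with overall charge +0, Cr is +2.
Group 6 minus oxidation state +2 gives a d⁴ configuration for Cr²⁺.
Electron filling gives t2g^4 e_g^0.
The orbital stabilization is -1.6Δo = -1.6 × 24125 = -38600 cm⁻¹.
Pairing penalty: 1 pair vs 0 in the high-spin reference → 1 extra × P = 21020 cm⁻¹.
Combining: -38600 + 21020 = -17580 cm⁻¹.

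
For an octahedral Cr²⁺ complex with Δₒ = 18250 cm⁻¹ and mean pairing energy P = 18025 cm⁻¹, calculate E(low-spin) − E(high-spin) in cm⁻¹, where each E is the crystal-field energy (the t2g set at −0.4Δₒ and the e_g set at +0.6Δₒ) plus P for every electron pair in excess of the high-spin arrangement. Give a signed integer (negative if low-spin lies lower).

-225

Group 6 minus oxidation state +2 gives a d⁴ configuration for Cr²⁺.
High-spin d⁴ fills as t2g^3 e_g^1 with CFSE 3(−0.4) + 1(+0.6) = -0.6Δₒ = -10950 cm⁻¹.
Low-spin t2g^4 e_g^0 gives -1.6Δₒ = -29200 cm⁻¹, but forming 1 extra pair costs 1P = 18025 cm⁻¹, so E(LS) = -29200 + 18025 = -11175 cm⁻¹.
E(LS) − E(HS) = -11175 − (-10950) = -225 cm⁻¹.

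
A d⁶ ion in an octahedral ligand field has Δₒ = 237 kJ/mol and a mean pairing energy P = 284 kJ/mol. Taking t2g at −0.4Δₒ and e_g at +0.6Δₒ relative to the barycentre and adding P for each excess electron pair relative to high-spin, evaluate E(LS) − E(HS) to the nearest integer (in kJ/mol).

94

In the high-spin limit (t2g^4 e_g^2) the orbital term is -0.4Δₒ = -95 kJ/mol, with no excess pairing.
Low-spin t2g^6 e_g^0 gives -2.4Δₒ = -569 kJ/mol, but forming 2 extra pairs costs 2P = 568 kJ/mol, so E(LS) = -569 + 568 = -1 kJ/mol.
Thus E(LS) − E(HS) = 94 kJ/mol.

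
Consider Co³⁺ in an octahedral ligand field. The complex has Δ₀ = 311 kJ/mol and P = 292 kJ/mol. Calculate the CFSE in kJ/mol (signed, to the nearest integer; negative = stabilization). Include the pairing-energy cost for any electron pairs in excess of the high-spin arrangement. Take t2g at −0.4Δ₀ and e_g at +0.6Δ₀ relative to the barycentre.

Co³⁺: group 9, so d-count = 9 − 3 = 6.
Since Δ₀ = 311 kJ/mol > P = 292 kJ/mol, the complex adopts the low-spin configuration.
That gives t2g^6 e_g^0.
Orbital CFSE = -2.4Δ₀ = -2.4 × 311 = -746 kJ/mol.
Excess pairs vs high-spin: 3 − 1 = 2; pairing cost = +584 kJ/mol.
Net CFSE = -746 + 584 = -162 kJ/mol.

-162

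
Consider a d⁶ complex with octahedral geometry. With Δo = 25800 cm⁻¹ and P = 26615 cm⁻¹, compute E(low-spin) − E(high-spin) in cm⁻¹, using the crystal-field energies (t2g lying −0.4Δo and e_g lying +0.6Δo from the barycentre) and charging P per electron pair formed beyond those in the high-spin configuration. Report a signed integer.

High-spin d⁶ fills as t2g^4 e_g^2 with CFSE 4(−0.4) + 2(+0.6) = -0.4Δo = -10320 cm⁻¹.
For low-spin the configuration is t2g^6 e_g^0: orbital energy -2.4 × 25800 = -61920 cm⁻¹, and 2 additional pairs relative to high-spin add 53230 cm⁻¹, giving -8690 cm⁻¹.
E(LS) − E(HS) = -8690 − (-10320) = 1630 cm⁻¹.

1630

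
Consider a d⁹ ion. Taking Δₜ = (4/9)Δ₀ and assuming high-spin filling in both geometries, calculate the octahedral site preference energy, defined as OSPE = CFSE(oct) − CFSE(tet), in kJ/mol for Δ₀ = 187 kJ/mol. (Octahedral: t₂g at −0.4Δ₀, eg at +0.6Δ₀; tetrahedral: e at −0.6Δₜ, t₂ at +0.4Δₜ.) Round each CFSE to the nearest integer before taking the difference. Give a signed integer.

Octahedral (high-spin): t2g^6 e_g^3, CFSE = 6(−0.4) + 3(+0.6) = -0.6Δ₀ = -0.6 × 187 = -112 kJ/mol.
Tetrahedral e^4 t2^5 gives -0.4Δₜ = -0.4 × (4/9) × 187 = -33 kJ/mol.
OSPE = CFSE(oct) − CFSE(tet) = -112 − (-33) = -79 kJ/mol.

-79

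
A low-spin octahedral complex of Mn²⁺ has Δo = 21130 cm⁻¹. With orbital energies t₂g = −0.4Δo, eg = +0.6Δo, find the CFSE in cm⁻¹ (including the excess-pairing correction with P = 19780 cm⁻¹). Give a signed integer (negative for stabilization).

Group 7 minus oxidation state +2 gives a d⁵ configuration for Mn²⁺.
The d⁵ electrons fill as t₂g⁵ eg⁰.
Orbital CFSE = 5(-0.4) + 0(0.6) = -2.0Δo = -2.0 × 21130 = -42260 cm⁻¹.
High-spin d⁵ would be t₂g³ eg² with 0 pairs; low-spin has 2, so 2 excess pairs cost +2P = +39560 cm⁻¹.
Net CFSE = -42260 + 39560 = -2700 cm⁻¹.

-2700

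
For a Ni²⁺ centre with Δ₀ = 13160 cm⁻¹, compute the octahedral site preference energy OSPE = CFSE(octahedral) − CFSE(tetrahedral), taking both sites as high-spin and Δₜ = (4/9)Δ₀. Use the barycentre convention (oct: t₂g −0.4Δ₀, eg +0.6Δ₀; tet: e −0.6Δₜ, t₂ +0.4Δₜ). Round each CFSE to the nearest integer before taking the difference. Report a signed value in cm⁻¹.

Ni is in group 10, so Ni²⁺ is d⁸ (10 − 2 = 8).
Octahedral (high-spin): t2g^6 e_g^2, CFSE = 6(−0.4) + 2(+0.6) = -1.2Δ₀ = -1.2 × 13160 = -15792 cm⁻¹.
Tetrahedral: e^4 t2^4, CFSE = 4(−0.6) + 4(+0.4) = -0.8Δₜ = -0.8 × (4/9) × 13160 = -4679 cm⁻¹.
OSPE = -15792 − (-4679) = -11113 cm⁻¹.

-11113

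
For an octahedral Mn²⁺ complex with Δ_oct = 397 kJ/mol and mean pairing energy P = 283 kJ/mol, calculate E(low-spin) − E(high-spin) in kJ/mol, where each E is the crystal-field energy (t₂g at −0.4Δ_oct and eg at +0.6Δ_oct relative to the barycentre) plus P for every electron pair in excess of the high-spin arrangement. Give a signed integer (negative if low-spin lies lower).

-228

Mn sits in group 7; removing 2 electrons leaves Mn²⁺ with 7 − 2 = 5 d electrons.
High-spin: t₂g³ eg², CFSE = 0.0Δ_oct = 0 kJ/mol.
Low-spin: t₂g⁵ eg⁰, orbital CFSE = -2.0Δ_oct = -794 kJ/mol; plus 2 excess pairs × P = +566 kJ/mol; total -228 kJ/mol.
Thus E(LS) − E(HS) = -228 kJ/mol.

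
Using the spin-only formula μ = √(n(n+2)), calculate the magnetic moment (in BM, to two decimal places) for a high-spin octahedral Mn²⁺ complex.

Mn²⁺: group 7, so d-count = 7 − 2 = 5.
Configuration: t2g^3 e_g^2 → 5 unpaired electrons.
μ(spin-only) = √[5(5+2)] = √35 ≈ 5.92 BM.

5.92 BM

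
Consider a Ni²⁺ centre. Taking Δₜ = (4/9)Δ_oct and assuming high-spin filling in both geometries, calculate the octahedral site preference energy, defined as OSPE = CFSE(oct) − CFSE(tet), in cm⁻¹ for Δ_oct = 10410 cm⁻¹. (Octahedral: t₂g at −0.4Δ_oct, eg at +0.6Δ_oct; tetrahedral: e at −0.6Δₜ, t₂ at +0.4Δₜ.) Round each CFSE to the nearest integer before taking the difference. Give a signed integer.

-8791

Group 10 minus oxidation state +2 gives a d⁸ configuration for Ni²⁺.
In an octahedral site d⁸ (HS) is t₂g⁶ eg², giving CFSE(oct) = -1.2Δ_oct = -12492 cm⁻¹.
Tetrahedral: e⁴ t₂⁴, CFSE = 4(−0.6) + 4(+0.4) = -0.8Δₜ = -0.8 × (4/9) × 10410 = -3701 cm⁻¹.
Subtracting, OSPE = -12492 − (-3701) = -8791 cm⁻¹.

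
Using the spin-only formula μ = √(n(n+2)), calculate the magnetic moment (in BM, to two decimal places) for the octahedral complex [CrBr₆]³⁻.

Each Br⁻ contributes -1; 6 × (-1) = -6. With overall charge -3, Cr is in the +3 oxidation state.
Group 6 minus oxidation state +3 gives a d³ configuration for Cr³⁺.
Configuration: t₂g³ eg⁰ → 3 unpaired electrons.
μ(spin-only) = √[3(3+2)] = √15 ≈ 3.87 BM.

3.87 BM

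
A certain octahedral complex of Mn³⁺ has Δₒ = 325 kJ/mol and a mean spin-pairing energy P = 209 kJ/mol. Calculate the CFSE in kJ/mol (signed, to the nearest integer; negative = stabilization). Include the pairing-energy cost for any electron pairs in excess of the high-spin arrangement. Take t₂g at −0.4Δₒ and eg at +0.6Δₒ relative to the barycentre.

-311

Mn is in group 7, so Mn³⁺ is d⁴ (7 − 3 = 4).
Δₒ > P, so pairing is preferred: the ground state is low-spin.
Filling d⁴ accordingly: t₂g⁴ eg⁰.
Orbital CFSE = -1.6Δₒ = -1.6 × 325 = -520 kJ/mol.
Excess pairs vs high-spin: 1 − 0 = 1; pairing cost = +209 kJ/mol.
Net CFSE = -520 + 209 = -311 kJ/mol.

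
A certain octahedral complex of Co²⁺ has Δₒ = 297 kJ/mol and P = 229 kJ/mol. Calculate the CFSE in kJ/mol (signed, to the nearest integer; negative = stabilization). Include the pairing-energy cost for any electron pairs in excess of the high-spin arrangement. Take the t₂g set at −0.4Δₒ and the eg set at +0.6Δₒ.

-306

Co is in group 9, so Co²⁺ is d⁷ (9 − 2 = 7).
Since Δₒ = 297 kJ/mol > P = 229 kJ/mol, the complex adopts the low-spin configuration.
Configuration: t₂g⁶ eg¹.
Orbital CFSE = -1.8Δₒ = -1.8 × 297 = -535 kJ/mol.
Excess pairs vs high-spin: 3 − 2 = 1; pairing cost = +229 kJ/mol.
Net CFSE = -535 + 229 = -306 kJ/mol.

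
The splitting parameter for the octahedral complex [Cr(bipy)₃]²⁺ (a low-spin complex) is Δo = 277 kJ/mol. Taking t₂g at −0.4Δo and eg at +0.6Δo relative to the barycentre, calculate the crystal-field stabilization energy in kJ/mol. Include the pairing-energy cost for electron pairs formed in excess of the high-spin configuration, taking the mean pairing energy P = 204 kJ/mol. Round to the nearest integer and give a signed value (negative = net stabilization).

-239

bipy is neutral, so the +2 overall charge sits on Cr: oxidation state +2.
Cr is in group 6, so Cr²⁺ is d⁴ (6 − 2 = 4).
Electron filling gives t₂g⁴ eg⁰.
Orbital CFSE = 4(-0.4) + 0(0.6) = -1.6Δo = -1.6 × 277 = -443 kJ/mol.
High-spin d⁴ would be t₂g³ eg¹ with 0 pairs; low-spin has 1, so 1 excess pair costs +1P = +204 kJ/mol.
Overall CFSE = -443 + 204 = -239 kJ/mol.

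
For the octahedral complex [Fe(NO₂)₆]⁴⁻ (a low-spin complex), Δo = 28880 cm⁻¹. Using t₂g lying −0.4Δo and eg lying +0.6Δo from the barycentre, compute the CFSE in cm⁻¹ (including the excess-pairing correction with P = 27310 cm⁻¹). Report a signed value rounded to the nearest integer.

Each NO₂⁻ contributes -1; 6 × (-1) = -6. With overall charge -4, Fe is in the +2 oxidation state.
Fe²⁺: group 8, so d-count = 8 − 2 = 6.
The d⁶ electrons fill as t₂g⁶ eg⁰.
The orbital stabilization is -2.4Δo = -2.4 × 28880 = -69312 cm⁻¹.
Relative to high-spin t₂g⁴ eg² (1 paired), the low-spin configuration has 2 additional pairs, contributing +2 × 27310 = +54620 cm⁻¹.
Combining: -69312 + 54620 = -14692 cm⁻¹.

-14692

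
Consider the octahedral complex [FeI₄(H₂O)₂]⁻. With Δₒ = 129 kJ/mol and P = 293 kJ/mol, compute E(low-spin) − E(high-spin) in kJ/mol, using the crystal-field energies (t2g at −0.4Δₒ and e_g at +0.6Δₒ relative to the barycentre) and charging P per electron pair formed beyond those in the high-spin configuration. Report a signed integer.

Ligand charges: 4×(-1) from I⁻ and 2×(+0) from H₂O sum to -4; with overall charge -1, Fe is +3.
Fe is in group 8, so Fe³⁺ is d⁵ (8 − 3 = 5).
High-spin d⁵ fills as t2g^3 e_g^2 with CFSE 3(−0.4) + 2(+0.6) = 0.0Δₒ = 0 kJ/mol.
For low-spin the configuration is t2g^5 e_g^0: orbital energy -2.0 × 129 = -258 kJ/mol, and 2 additional pairs relative to high-spin add 586 kJ/mol, giving 328 kJ/mol.
The difference is 328 − (0) = 328 kJ/mol, so high-spin lies lower.

328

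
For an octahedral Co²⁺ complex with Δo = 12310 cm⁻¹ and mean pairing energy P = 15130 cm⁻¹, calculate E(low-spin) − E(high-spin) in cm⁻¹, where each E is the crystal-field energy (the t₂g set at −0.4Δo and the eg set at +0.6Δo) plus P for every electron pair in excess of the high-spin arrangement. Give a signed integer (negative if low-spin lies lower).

Group 9 minus oxidation state +2 gives a d⁷ configuration for Co²⁺.
High-spin d⁷ fills as t₂g⁵ eg² with CFSE 5(−0.4) + 2(+0.6) = -0.8Δo = -9848 cm⁻¹.
For low-spin the configuration is t₂g⁶ eg¹: orbital energy -1.8 × 12310 = -22158 cm⁻¹, and 1 additional pair relative to high-spin adds 15130 cm⁻¹, giving -7028 cm⁻¹.
E(LS) − E(HS) = -7028 − (-9848) = 2820 cm⁻¹.

2820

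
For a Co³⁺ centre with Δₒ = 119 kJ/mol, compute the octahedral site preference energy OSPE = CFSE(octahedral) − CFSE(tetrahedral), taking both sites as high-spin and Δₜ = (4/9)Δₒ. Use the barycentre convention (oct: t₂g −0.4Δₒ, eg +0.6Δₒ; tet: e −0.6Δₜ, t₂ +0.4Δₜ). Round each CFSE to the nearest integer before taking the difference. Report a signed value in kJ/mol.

-16

Co sits in group 9; removing 3 electrons leaves Co³⁺ with 9 − 3 = 6 d electrons.
In an octahedral site d⁶ (HS) is t₂g⁴ eg², giving CFSE(oct) = -0.4Δₒ = -48 kJ/mol.
Tetrahedral: e³ t₂³, CFSE = 3(−0.6) + 3(+0.4) = -0.6Δₜ = -0.6 × (4/9) × 119 = -32 kJ/mol.
Subtracting, OSPE = -48 − (-32) = -16 kJ/mol.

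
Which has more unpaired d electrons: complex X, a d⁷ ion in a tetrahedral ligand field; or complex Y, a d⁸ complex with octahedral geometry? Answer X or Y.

X: Tetrahedral splitting is small, so the complex is high-spin; e^4 t2^3 → 3 unpaired.
Y: t₂g⁶ eg² → 2 unpaired.
So X has more unpaired electrons.

X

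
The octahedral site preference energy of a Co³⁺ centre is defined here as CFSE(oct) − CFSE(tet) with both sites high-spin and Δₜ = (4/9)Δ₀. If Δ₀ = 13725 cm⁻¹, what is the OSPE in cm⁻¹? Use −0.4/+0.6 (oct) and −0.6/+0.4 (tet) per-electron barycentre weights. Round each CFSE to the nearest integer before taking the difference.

-1830

Group 9 minus oxidation state +3 gives a d⁶ configuration for Co³⁺.
Octahedral (high-spin): t₂g⁴ eg², CFSE = 4(−0.4) + 2(+0.6) = -0.4Δ₀ = -0.4 × 13725 = -5490 cm⁻¹.
Tetrahedral: e³ t₂³, CFSE = 3(−0.6) + 3(+0.4) = -0.6Δₜ = -0.6 × (4/9) × 13725 = -3660 cm⁻¹.
OSPE = -5490 − (-3660) = -1830 cm⁻¹.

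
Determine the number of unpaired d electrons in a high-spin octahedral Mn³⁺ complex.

Mn is in group 7, so Mn³⁺ is d⁴ (7 − 3 = 4).
Configuration: t2g^3 e_g^1, giving 4 unpaired electrons.

4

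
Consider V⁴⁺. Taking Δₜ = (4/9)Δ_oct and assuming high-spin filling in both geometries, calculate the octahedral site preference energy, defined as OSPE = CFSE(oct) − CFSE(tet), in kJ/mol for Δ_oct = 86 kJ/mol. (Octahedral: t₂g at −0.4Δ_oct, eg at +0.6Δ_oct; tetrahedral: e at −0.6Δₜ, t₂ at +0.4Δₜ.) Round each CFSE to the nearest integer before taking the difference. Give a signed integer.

-11

V sits in group 5; removing 4 electrons leaves V⁴⁺ with 5 − 4 = 1 d electrons.
Octahedral high-spin t₂g¹ eg⁰: CFSE = -0.4 × 86 = -34 kJ/mol.
In a tetrahedral site the filling is e¹ t₂⁰: CFSE(tet) = -0.6Δₜ = -0.6 × (4/9)(86) = -23 kJ/mol.
OSPE = CFSE(oct) − CFSE(tet) = -34 − (-23) = -11 kJ/mol.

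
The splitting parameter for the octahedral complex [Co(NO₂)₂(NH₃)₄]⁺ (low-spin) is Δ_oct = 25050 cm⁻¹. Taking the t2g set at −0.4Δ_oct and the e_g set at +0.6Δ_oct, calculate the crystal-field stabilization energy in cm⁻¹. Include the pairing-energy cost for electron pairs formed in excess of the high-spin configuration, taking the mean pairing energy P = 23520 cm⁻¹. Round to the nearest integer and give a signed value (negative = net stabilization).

-13080

Ligand charges: 2×(-1) from NO₂⁻ and 4×(+0) from NH₃ sum to -2; with overall charge +1, Co is +3.
Group 9 minus oxidation state +3 gives a d⁶ configuration for Co³⁺.
Configuration: t2g^6 e_g^0.
CFSE(orbital) = 6×(-0.4Δ_oct) + 0×(0.6Δ_oct) = -2.4Δ_oct; with Δ_oct = 25050 cm⁻¹ that is -60120 cm⁻¹.
Pairing penalty: 3 pairs vs 1 in the high-spin reference → 2 extra × P = 47040 cm⁻¹.
Overall CFSE = -60120 + 47040 = -13080 cm⁻¹.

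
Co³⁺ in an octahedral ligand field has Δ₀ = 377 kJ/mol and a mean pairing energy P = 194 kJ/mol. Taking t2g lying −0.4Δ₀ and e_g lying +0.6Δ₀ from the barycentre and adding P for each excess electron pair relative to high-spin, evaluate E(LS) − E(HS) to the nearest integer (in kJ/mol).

-366

Co sits in group 9; removing 3 electrons leaves Co³⁺ with 9 − 3 = 6 d electrons.
High-spin d⁶ fills as t2g^4 e_g^2 with CFSE 4(−0.4) + 2(+0.6) = -0.4Δ₀ = -151 kJ/mol.
Low-spin: t2g^6 e_g^0, orbital CFSE = -2.4Δ₀ = -905 kJ/mol; plus 2 excess pairs × P = +388 kJ/mol; total -517 kJ/mol.
Thus E(LS) − E(HS) = -366 kJ/mol.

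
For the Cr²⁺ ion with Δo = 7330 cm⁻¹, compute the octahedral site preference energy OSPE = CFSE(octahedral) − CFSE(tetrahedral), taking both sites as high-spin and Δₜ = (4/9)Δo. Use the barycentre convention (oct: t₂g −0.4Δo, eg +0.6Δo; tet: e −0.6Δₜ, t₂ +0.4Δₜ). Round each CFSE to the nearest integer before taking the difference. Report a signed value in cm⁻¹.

-3095

Group 6 minus oxidation state +2 gives a d⁴ configuration for Cr²⁺.
Octahedral (high-spin): t2g^3 e_g^1, CFSE = 3(−0.4) + 1(+0.6) = -0.6Δo = -0.6 × 7330 = -4398 cm⁻¹.
Tetrahedral: e^2 t2^2, CFSE = 2(−0.6) + 2(+0.4) = -0.4Δₜ = -0.4 × (4/9) × 7330 = -1303 cm⁻¹.
Subtracting, OSPE = -4398 − (-1303) = -3095 cm⁻¹.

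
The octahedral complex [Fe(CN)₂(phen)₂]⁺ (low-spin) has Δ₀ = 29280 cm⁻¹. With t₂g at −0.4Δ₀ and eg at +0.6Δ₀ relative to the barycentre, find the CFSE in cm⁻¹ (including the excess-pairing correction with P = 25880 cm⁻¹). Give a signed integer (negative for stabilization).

-6800

Ligand charges: 2×(-1) from CN⁻ and 2×(+0) from phen sum to -2; with overall charge +1, Fe is +3.
Fe is in group 8, so Fe³⁺ is d⁵ (8 − 3 = 5).
Electron filling gives t₂g⁵ eg⁰.
CFSE(orbital) = 5×(-0.4Δ₀) + 0×(0.6Δ₀) = -2.0Δ₀; with Δ₀ = 29280 cm⁻¹ that is -58560 cm⁻¹.
Pairing penalty: 2 pairs vs 0 in the high-spin reference → 2 extra × P = 51760 cm⁻¹.
Net CFSE = -58560 + 51760 = -6800 cm⁻¹.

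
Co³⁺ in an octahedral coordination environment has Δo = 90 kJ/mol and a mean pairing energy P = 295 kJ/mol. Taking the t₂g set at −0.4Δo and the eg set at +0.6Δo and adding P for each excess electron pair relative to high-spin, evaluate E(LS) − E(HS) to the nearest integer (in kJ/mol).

Co³⁺: group 9, so d-count = 9 − 3 = 6.
In the high-spin limit (t₂g⁴ eg²) the orbital term is -0.4Δo = -36 kJ/mol, with no excess pairing.
Low-spin: t₂g⁶ eg⁰, orbital CFSE = -2.4Δo = -216 kJ/mol; plus 2 excess pairs × P = +590 kJ/mol; total 374 kJ/mol.
Thus E(LS) − E(HS) = 410 kJ/mol.

410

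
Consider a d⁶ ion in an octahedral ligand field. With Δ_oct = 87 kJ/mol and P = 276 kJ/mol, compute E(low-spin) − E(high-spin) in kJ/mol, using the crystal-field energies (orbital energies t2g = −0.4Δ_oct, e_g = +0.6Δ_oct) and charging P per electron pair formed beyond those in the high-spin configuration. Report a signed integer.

High-spin: t2g^4 e_g^2, CFSE = -0.4Δ_oct = -35 kJ/mol.
Low-spin: t2g^6 e_g^0, orbital CFSE = -2.4Δ_oct = -209 kJ/mol; plus 2 excess pairs × P = +552 kJ/mol; total 343 kJ/mol.
E(LS) − E(HS) = 343 − (-35) = 378 kJ/mol.

378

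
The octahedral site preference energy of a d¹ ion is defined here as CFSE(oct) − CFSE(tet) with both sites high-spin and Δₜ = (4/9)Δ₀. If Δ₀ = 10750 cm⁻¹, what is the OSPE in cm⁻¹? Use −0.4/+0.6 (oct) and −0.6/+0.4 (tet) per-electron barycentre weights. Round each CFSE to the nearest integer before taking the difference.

In an octahedral site d¹ (HS) is t₂g¹ eg⁰, giving CFSE(oct) = -0.4Δ₀ = -4300 cm⁻¹.
Tetrahedral: e¹ t₂⁰, CFSE = 1(−0.6) + 0(+0.4) = -0.6Δₜ = -0.6 × (4/9) × 10750 = -2867 cm⁻¹.
OSPE = -4300 − (-2867) = -1433 cm⁻¹.

-1433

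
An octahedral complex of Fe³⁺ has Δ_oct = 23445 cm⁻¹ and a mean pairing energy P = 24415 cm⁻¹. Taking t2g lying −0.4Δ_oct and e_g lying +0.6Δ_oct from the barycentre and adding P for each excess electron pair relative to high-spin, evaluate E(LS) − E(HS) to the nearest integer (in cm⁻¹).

1940

Fe is in group 8, so Fe³⁺ is d⁵ (8 − 3 = 5).
High-spin d⁵ fills as t2g^3 e_g^2 with CFSE 3(−0.4) + 2(+0.6) = 0.0Δ_oct = 0 cm⁻¹.
Low-spin: t2g^5 e_g^0, orbital CFSE = -2.0Δ_oct = -46890 cm⁻¹; plus 2 excess pairs × P = +48830 cm⁻¹; total 1940 cm⁻¹.
E(LS) − E(HS) = 1940 − (0) = 1940 cm⁻¹.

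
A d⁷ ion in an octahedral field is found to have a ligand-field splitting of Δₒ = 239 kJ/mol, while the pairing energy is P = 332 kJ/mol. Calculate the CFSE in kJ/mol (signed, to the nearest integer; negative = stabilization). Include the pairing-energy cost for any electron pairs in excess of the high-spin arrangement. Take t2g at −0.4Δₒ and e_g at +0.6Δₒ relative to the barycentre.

Δₒ < P, so pairing is avoided: the ground state is high-spin.
Configuration: t2g^5 e_g^2.
Orbital CFSE = -0.8Δₒ = -0.8 × 239 = -191 kJ/mol.
High-spin has no excess pairs, so no pairing correction applies.

-191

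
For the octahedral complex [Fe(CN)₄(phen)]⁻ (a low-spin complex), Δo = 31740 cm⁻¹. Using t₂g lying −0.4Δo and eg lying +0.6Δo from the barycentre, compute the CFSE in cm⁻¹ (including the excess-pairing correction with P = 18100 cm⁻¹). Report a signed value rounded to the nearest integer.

Ligand charges: 4×(-1) from CN⁻ and 1×(+0) from phen sum to -4; with overall charge -1, Fe is +3.
Fe is in group 8, so Fe³⁺ is d⁵ (8 − 3 = 5).
The d⁵ electrons fill as t₂g⁵ eg⁰.
CFSE(orbital) = 5×(-0.4Δo) + 0×(0.6Δo) = -2.0Δo; with Δo = 31740 cm⁻¹ that is -63480 cm⁻¹.
Pairing penalty: 2 pairs vs 0 in the high-spin reference → 2 extra × P = 36200 cm⁻¹.
Combining: -63480 + 36200 = -27280 cm⁻¹.

-27280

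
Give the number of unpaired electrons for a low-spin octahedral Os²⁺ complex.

Os is in group 8, so Os²⁺ is d⁶ (8 − 2 = 6).
Configuration: t2g^6 e_g^0, giving 0 unpaired electrons.

0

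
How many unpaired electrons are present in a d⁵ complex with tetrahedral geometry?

5

With tetrahedral geometry the complex is necessarily high-spin.
Configuration: e² t₂³, giving 5 unpaired electrons.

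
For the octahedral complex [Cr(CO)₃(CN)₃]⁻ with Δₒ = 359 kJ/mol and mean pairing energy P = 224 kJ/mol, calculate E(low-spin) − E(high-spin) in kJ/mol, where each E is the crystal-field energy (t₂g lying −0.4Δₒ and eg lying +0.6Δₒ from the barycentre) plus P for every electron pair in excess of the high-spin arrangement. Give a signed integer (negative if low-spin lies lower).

Ligand charges: 3×(+0) from CO and 3×(-1) from CN⁻ sum to -3; with overall charge -1, Cr is +2.
Cr is in group 6, so Cr²⁺ is d⁴ (6 − 2 = 4).
In the high-spin limit (t₂g³ eg¹) the orbital term is -0.6Δₒ = -215 kJ/mol, with no excess pairing.
For low-spin the configuration is t₂g⁴ eg⁰: orbital energy -1.6 × 359 = -574 kJ/mol, and 1 additional pair relative to high-spin adds 224 kJ/mol, giving -350 kJ/mol.
The difference is -350 − (-215) = -135 kJ/mol, so low-spin lies lower.

-135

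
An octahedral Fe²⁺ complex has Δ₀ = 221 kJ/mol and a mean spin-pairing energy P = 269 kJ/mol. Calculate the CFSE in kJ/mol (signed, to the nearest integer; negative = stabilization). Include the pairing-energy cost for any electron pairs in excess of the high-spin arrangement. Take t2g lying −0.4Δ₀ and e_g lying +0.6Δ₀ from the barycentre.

Fe is in group 8, so Fe²⁺ is d⁶ (8 − 2 = 6).
Δ₀ < P, so pairing is avoided: the ground state is high-spin.
Filling d⁶ accordingly: t2g^4 e_g^2.
Orbital CFSE = -0.4Δ₀ = -0.4 × 221 = -88 kJ/mol.
High-spin has no excess pairs, so no pairing correction applies.

-88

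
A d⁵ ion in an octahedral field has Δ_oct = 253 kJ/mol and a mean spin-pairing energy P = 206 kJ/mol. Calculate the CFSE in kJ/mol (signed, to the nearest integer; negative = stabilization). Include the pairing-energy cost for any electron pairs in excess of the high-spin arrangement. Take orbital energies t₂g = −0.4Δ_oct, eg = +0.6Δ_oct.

Δ_oct > P, so pairing is preferred: the ground state is low-spin.
That gives t₂g⁵ eg⁰.
Orbital CFSE = -2.0Δ_oct = -2.0 × 253 = -506 kJ/mol.
Excess pairs vs high-spin: 2 − 0 = 2; pairing cost = +412 kJ/mol.
Net CFSE = -506 + 412 = -94 kJ/mol.

-94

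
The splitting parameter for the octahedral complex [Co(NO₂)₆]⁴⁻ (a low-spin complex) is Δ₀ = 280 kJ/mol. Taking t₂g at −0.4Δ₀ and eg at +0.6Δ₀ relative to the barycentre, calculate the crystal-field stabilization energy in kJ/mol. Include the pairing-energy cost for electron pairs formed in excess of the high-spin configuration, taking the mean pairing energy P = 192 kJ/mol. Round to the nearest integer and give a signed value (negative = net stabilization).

-312

Each NO₂⁻ contributes -1; 6 × (-1) = -6. With overall charge -4, Co is in the +2 oxidation state.
Co²⁺: group 9, so d-count = 9 − 2 = 7.
Configuration: t₂g⁶ eg¹.
Orbital CFSE = 6(-0.4) + 1(0.6) = -1.8Δ₀ = -1.8 × 280 = -504 kJ/mol.
Relative to high-spin t₂g⁵ eg² (2 paired), the low-spin configuration has 1 additional pair, contributing +1 × 192 = +192 kJ/mol.
Combining: -504 + 192 = -312 kJ/mol.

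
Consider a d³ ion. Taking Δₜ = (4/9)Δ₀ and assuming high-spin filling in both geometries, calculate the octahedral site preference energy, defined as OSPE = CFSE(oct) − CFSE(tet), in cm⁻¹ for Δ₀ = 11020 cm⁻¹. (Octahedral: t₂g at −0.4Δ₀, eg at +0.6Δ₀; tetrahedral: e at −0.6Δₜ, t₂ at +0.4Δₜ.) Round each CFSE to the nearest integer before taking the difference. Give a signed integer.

In an octahedral site d³ (HS) is t₂g³ eg⁰, giving CFSE(oct) = -1.2Δ₀ = -13224 cm⁻¹.
In a tetrahedral site the filling is e² t₂¹: CFSE(tet) = -0.8Δₜ = -0.8 × (4/9)(11020) = -3918 cm⁻¹.
OSPE = -13224 − (-3918) = -9306 cm⁻¹.

-9306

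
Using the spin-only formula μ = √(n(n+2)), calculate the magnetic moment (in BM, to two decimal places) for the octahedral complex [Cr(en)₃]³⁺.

3.87 BM

en is neutral, so the +3 overall charge sits on Cr: oxidation state +3.
Cr³⁺: group 6, so d-count = 6 − 3 = 3.
For octahedral d³ the high- and low-spin configurations coincide.
Configuration: t2g^3 e_g^0 → 3 unpaired electrons.
μ(spin-only) = √[3(3+2)] = √15 ≈ 3.87 BM.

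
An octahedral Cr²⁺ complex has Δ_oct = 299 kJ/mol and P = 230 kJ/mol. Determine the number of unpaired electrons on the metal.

2

Group 6 minus oxidation state +2 gives a d⁴ configuration for Cr²⁺.
Δ_oct > P, so pairing is preferred: the ground state is low-spin.
Configuration: t₂g⁴ eg⁰.
Unpaired electrons: 2.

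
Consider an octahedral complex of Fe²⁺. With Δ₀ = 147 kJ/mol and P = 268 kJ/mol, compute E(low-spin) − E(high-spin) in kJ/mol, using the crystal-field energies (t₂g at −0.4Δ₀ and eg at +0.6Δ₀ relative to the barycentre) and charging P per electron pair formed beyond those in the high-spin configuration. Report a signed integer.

Fe sits in group 8; removing 2 electrons leaves Fe²⁺ with 8 − 2 = 6 d electrons.
High-spin d⁶ fills as t₂g⁴ eg² with CFSE 4(−0.4) + 2(+0.6) = -0.4Δ₀ = -59 kJ/mol.
Low-spin t₂g⁶ eg⁰ gives -2.4Δ₀ = -353 kJ/mol, but forming 2 extra pairs costs 2P = 536 kJ/mol, so E(LS) = -353 + 536 = 183 kJ/mol.
Thus E(LS) − E(HS) = 242 kJ/mol.

242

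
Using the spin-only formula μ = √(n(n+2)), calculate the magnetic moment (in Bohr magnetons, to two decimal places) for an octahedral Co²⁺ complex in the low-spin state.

1.73 Bohr magnetons

Co²⁺: group 9, so d-count = 9 − 2 = 7.
Configuration: t₂g⁶ eg¹ → 1 unpaired electron.
μ(spin-only) = √[1(1+2)] = √3 ≈ 1.73 Bohr magnetons.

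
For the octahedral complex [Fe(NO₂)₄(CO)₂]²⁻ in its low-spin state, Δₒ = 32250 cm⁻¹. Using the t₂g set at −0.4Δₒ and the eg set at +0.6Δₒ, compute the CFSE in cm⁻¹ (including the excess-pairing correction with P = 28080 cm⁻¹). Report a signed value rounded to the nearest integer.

-21240

Ligand charges: 4×(-1) from NO₂⁻ and 2×(+0) from CO sum to -4; with overall charge -2, Fe is +2.
Fe²⁺: group 8, so d-count = 8 − 2 = 6.
Configuration: t₂g⁶ eg⁰.
CFSE(orbital) = 6×(-0.4Δₒ) + 0×(0.6Δₒ) = -2.4Δₒ; with Δₒ = 32250 cm⁻¹ that is -77400 cm⁻¹.
Pairing penalty: 3 pairs vs 1 in the high-spin reference → 2 extra × P = 56160 cm⁻¹.
Overall CFSE = -77400 + 56160 = -21240 cm⁻¹.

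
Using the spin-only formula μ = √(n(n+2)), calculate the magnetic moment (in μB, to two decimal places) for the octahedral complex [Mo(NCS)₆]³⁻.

3.87 μB

Each NCS⁻ contributes -1; 6 × (-1) = -6. With overall charge -3, Mo is in the +3 oxidation state.
Mo is in group 6, so Mo³⁺ is d³ (6 − 3 = 3).
Configuration: t₂g³ eg⁰ → 3 unpaired electrons.
μ(spin-only) = √[3(3+2)] = √15 ≈ 3.87 μB.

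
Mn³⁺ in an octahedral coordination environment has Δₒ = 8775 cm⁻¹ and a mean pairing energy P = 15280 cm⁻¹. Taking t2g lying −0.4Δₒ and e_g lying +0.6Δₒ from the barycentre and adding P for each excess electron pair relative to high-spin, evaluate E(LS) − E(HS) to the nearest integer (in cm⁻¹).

6505

Mn is in group 7, so Mn³⁺ is d⁴ (7 − 3 = 4).
In the high-spin limit (t2g^3 e_g^1) the orbital term is -0.6Δₒ = -5265 cm⁻¹, with no excess pairing.
For low-spin the configuration is t2g^4 e_g^0: orbital energy -1.6 × 8775 = -14040 cm⁻¹, and 1 additional pair relative to high-spin adds 15280 cm⁻¹, giving 1240 cm⁻¹.
Thus E(LS) − E(HS) = 6505 cm⁻¹.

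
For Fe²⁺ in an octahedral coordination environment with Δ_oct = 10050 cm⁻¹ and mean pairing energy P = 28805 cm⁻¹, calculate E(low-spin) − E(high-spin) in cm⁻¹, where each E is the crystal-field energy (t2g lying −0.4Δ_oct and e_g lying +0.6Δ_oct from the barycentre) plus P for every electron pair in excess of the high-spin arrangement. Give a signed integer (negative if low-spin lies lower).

Group 8 minus oxidation state +2 gives a d⁶ configuration for Fe²⁺.
In the high-spin limit (t2g^4 e_g^2) the orbital term is -0.4Δ_oct = -4020 cm⁻¹, with no excess pairing.
Low-spin: t2g^6 e_g^0, orbital CFSE = -2.4Δ_oct = -24120 cm⁻¹; plus 2 excess pairs × P = +57610 cm⁻¹; total 33490 cm⁻¹.
Thus E(LS) − E(HS) = 37510 cm⁻¹.

37510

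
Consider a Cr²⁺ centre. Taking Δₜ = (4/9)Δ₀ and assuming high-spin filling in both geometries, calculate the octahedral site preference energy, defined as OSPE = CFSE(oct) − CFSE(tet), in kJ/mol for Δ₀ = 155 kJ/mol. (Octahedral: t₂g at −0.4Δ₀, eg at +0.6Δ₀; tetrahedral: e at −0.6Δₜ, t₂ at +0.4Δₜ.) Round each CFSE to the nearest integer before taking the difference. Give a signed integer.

-65

Group 6 minus oxidation state +2 gives a d⁴ configuration for Cr²⁺.
In an octahedral site d⁴ (HS) is t2g^3 e_g^1, giving CFSE(oct) = -0.6Δ₀ = -93 kJ/mol.
In a tetrahedral site the filling is e^2 t2^2: CFSE(tet) = -0.4Δₜ = -0.4 × (4/9)(155) = -28 kJ/mol.
OSPE = -93 − (-28) = -65 kJ/mol.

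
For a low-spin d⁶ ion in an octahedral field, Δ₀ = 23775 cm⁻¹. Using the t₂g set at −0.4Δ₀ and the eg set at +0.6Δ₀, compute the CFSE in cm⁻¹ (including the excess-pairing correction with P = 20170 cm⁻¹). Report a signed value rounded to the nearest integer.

Electron filling gives t₂g⁶ eg⁰.
CFSE(orbital) = 6×(-0.4Δ₀) + 0×(0.6Δ₀) = -2.4Δ₀; with Δ₀ = 23775 cm⁻¹ that is -57060 cm⁻¹.
Pairing penalty: 3 pairs vs 1 in the high-spin reference → 2 extra × P = 40340 cm⁻¹.
Net CFSE = -57060 + 40340 = -16720 cm⁻¹.

-16720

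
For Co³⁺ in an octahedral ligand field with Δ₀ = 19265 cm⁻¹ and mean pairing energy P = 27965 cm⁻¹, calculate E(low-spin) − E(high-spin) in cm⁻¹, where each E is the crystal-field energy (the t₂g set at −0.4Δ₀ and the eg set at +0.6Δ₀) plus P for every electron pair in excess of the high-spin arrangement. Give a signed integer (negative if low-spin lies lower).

17400

Co is in group 9, so Co³⁺ is d⁶ (9 − 3 = 6).
High-spin d⁶ fills as t₂g⁴ eg² with CFSE 4(−0.4) + 2(+0.6) = -0.4Δ₀ = -7706 cm⁻¹.
Low-spin: t₂g⁶ eg⁰, orbital CFSE = -2.4Δ₀ = -46236 cm⁻¹; plus 2 excess pairs × P = +55930 cm⁻¹; total 9694 cm⁻¹.
Thus E(LS) − E(HS) = 17400 cm⁻¹.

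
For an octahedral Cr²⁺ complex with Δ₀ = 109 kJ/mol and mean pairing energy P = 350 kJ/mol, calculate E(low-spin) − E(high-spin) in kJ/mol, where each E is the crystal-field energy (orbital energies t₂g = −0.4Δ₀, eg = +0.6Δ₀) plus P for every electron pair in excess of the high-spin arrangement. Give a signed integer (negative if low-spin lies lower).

241

Group 6 minus oxidation state +2 gives a d⁴ configuration for Cr²⁺.
High-spin: t₂g³ eg¹, CFSE = -0.6Δ₀ = -65 kJ/mol.
Low-spin t₂g⁴ eg⁰ gives -1.6Δ₀ = -174 kJ/mol, but forming 1 extra pair costs 1P = 350 kJ/mol, so E(LS) = -174 + 350 = 176 kJ/mol.
E(LS) − E(HS) = 176 − (-65) = 241 kJ/mol.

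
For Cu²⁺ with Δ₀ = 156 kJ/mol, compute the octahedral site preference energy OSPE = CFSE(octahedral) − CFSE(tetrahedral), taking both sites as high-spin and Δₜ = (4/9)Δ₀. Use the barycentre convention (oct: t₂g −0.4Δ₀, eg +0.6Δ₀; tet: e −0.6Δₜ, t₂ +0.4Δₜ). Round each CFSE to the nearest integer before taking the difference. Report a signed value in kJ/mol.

Group 11 minus oxidation state +2 gives a d⁹ configuration for Cu²⁺.
In an octahedral site d⁹ (HS) is t₂g⁶ eg³, giving CFSE(oct) = -0.6Δ₀ = -94 kJ/mol.
Tetrahedral: e⁴ t₂⁵, CFSE = 4(−0.6) + 5(+0.4) = -0.4Δₜ = -0.4 × (4/9) × 156 = -28 kJ/mol.
OSPE = CFSE(oct) − CFSE(tet) = -94 − (-28) = -66 kJ/mol.

-66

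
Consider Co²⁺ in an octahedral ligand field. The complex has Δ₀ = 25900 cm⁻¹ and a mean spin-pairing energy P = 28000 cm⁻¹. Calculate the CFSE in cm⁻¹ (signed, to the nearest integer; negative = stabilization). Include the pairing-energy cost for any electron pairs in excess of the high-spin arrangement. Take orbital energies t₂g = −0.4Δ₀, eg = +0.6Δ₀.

Co is in group 9, so Co²⁺ is d⁷ (9 − 2 = 7).
Here Δ₀ < P (25900 < 28000), so the high-spin state is favoured.
Configuration: t₂g⁵ eg².
Orbital CFSE = -0.8Δ₀ = -0.8 × 25900 = -20720 cm⁻¹.
High-spin has no excess pairs, so no pairing correction applies.

-20720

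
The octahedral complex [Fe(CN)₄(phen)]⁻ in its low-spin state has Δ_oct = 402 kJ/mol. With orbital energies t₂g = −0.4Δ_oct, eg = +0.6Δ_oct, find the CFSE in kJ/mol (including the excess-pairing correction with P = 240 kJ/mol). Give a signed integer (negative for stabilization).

-324

Ligand charges: 4×(-1) from CN⁻ and 1×(+0) from phen sum to -4; with overall charge -1, Fe is +3.
Fe³⁺: group 8, so d-count = 8 − 3 = 5.
Electron filling gives t₂g⁵ eg⁰.
CFSE(orbital) = 5×(-0.4Δ_oct) + 0×(0.6Δ_oct) = -2.0Δ_oct; with Δ_oct = 402 kJ/mol that is -804 kJ/mol.
Relative to high-spin t₂g³ eg² (0 paired), the low-spin configuration has 2 additional pairs, contributing +2 × 240 = +480 kJ/mol.
Net CFSE = -804 + 480 = -324 kJ/mol.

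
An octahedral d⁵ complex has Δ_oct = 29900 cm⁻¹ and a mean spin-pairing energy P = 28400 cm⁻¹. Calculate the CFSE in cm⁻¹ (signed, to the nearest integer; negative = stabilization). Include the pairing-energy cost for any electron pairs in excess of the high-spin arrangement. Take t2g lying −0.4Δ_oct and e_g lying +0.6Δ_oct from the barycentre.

With Δ_oct > P the complex is low-spin.
Filling d⁵ accordingly: t2g^5 e_g^0.
Orbital CFSE = -2.0Δ_oct = -2.0 × 29900 = -59800 cm⁻¹.
Excess pairs vs high-spin: 2 − 0 = 2; pairing cost = +56800 cm⁻¹.
Net CFSE = -59800 + 56800 = -3000 cm⁻¹.

-3000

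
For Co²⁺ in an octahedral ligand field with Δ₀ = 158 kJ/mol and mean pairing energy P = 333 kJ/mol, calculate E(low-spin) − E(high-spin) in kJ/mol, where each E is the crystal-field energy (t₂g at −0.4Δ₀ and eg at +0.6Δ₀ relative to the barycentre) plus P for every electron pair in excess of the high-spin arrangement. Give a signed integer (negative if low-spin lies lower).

175

Co sits in group 9; removing 2 electrons leaves Co²⁺ with 9 − 2 = 7 d electrons.
In the high-spin limit (t₂g⁵ eg²) the orbital term is -0.8Δ₀ = -126 kJ/mol, with no excess pairing.
Low-spin: t₂g⁶ eg¹, orbital CFSE = -1.8Δ₀ = -284 kJ/mol; plus 1 excess pair × P = +333 kJ/mol; total 49 kJ/mol.
E(LS) − E(HS) = 49 − (-126) = 175 kJ/mol.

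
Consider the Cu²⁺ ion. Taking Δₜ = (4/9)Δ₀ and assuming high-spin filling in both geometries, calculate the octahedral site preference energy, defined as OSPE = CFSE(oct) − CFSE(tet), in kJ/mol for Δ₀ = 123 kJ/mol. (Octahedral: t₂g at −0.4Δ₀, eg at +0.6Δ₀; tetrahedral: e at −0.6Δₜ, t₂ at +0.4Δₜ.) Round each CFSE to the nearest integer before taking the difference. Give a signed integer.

Cu²⁺: group 11, so d-count = 11 − 2 = 9.
In an octahedral site d⁹ (HS) is t₂g⁶ eg³, giving CFSE(oct) = -0.6Δ₀ = -74 kJ/mol.
In a tetrahedral site the filling is e⁴ t₂⁵: CFSE(tet) = -0.4Δₜ = -0.4 × (4/9)(123) = -22 kJ/mol.
OSPE = CFSE(oct) − CFSE(tet) = -74 − (-22) = -52 kJ/mol.

-52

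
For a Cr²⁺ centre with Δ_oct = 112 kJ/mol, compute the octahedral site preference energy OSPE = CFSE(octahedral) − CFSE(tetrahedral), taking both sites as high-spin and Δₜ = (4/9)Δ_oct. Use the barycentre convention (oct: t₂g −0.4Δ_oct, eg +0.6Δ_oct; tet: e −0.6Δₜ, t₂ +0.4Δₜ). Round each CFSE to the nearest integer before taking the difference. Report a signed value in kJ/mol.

-47

Group 6 minus oxidation state +2 gives a d⁴ configuration for Cr²⁺.
Octahedral high-spin t₂g³ eg¹: CFSE = -0.6 × 112 = -67 kJ/mol.
In a tetrahedral site the filling is e² t₂²: CFSE(tet) = -0.4Δₜ = -0.4 × (4/9)(112) = -20 kJ/mol.
OSPE = -67 − (-20) = -47 kJ/mol.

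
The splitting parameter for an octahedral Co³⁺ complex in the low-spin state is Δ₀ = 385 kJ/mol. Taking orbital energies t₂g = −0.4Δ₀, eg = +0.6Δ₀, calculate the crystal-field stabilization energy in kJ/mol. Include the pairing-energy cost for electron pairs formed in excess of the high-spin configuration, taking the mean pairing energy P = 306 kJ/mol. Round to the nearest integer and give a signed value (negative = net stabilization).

-312

Co sits in group 9; removing 3 electrons leaves Co³⁺ with 9 − 3 = 6 d electrons.
The d⁶ electrons fill as t₂g⁶ eg⁰.
The orbital stabilization is -2.4Δ₀ = -2.4 × 385 = -924 kJ/mol.
Relative to high-spin t₂g⁴ eg² (1 paired), the low-spin configuration has 2 additional pairs, contributing +2 × 306 = +612 kJ/mol.
Combining: -924 + 612 = -312 kJ/mol.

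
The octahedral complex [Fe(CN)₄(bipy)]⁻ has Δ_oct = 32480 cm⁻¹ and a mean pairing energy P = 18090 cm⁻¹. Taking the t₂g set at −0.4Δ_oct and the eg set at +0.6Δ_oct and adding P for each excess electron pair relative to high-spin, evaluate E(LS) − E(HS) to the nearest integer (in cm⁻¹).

-28780

Ligand charges: 4×(-1) from CN⁻ and 1×(+0) from bipy sum to -4; with overall charge -1, Fe is +3.
Group 8 minus oxidation state +3 gives a d⁵ configuration for Fe³⁺.
High-spin d⁵ fills as t₂g³ eg² with CFSE 3(−0.4) + 2(+0.6) = 0.0Δ_oct = 0 cm⁻¹.
Low-spin t₂g⁵ eg⁰ gives -2.0Δ_oct = -64960 cm⁻¹, but forming 2 extra pairs costs 2P = 36180 cm⁻¹, so E(LS) = -64960 + 36180 = -28780 cm⁻¹.
The difference is -28780 − (0) = -28780 cm⁻¹, so low-spin lies lower.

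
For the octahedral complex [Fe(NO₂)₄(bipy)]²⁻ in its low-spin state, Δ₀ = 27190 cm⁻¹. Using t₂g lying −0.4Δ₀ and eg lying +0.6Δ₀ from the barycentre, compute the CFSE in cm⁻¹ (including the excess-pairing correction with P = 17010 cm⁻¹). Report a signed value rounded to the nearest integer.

Ligand charges: 4×(-1) from NO₂⁻ and 1×(+0) from bipy sum to -4; with overall charge -2, Fe is +2.
Group 8 minus oxidation state +2 gives a d⁶ configuration for Fe²⁺.
The d⁶ electrons fill as t₂g⁶ eg⁰.
Orbital CFSE = 6(-0.4) + 0(0.6) = -2.4Δ₀ = -2.4 × 27190 = -65256 cm⁻¹.
Pairing penalty: 3 pairs vs 1 in the high-spin reference → 2 extra × P = 34020 cm⁻¹.
Combining: -65256 + 34020 = -31236 cm⁻¹.

-31236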